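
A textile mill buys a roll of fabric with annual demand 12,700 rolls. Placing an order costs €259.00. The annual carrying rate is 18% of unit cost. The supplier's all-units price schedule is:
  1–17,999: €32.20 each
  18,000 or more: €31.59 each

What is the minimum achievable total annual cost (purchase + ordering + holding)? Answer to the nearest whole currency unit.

Holding cost per unit per year at price C is H = 0.18·C.
Evaluate total cost at each tier's feasible EOQ or, if the EOQ is below the tier, at the tier's minimum quantity.
EOQ at €32.20 = 1065.4 (feasible in tier 1): TC = 12,700×€32.20 + (12,700/1065.4)×259 + (1065.4/2)×0.18×€32.20 = €415,114.91.
EOQ at €31.59 = 1075.6 < 18000, so use break Q=18000: TC = 12,700×€31.59 + (12,700/18000.0)×259 + (18000.0/2)×0.18×€31.59 = €452,551.54.
Lowest total cost among the candidates is at Q = 1065.4.

TC* ≈ €415,115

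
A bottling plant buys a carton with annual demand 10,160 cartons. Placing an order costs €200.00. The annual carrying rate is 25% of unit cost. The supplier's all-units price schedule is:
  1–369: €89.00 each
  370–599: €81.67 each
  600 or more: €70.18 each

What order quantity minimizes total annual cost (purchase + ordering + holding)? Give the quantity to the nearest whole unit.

Holding cost per unit per year at price C is H = 0.25·C.
Candidates are each tier's EOQ (if it falls in that tier) and each price-break quantity.
Tier 1 (€89.00): EOQ = 427.4 exceeds tier's upper bound 369, so this tier is dominated.
EOQ at €81.67 = 446.1 (feasible in tier 2): TC = 10,160×€81.67 + (10,160/446.1)×200 + (446.1/2)×0.25×€81.67 = €838,876.36.
EOQ at €70.18 = 481.3 < 600, so use break Q=600: TC = 10,160×€70.18 + (10,160/600.0)×200 + (600.0/2)×0.25×€70.18 = €721,678.97.
Lowest total cost is €721,678.97 at Q = 600.0.

Q* ≈ 600 cartons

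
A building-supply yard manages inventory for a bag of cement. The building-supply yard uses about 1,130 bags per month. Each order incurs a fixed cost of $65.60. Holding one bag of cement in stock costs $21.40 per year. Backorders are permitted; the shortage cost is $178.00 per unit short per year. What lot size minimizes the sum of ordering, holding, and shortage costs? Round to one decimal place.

Q* ≈ 305.2 bags

Annual demand D = 1,130 × 12 = 13,560.
With planned backorders, Q* = √(2DS/H) · √((H+B)/B).
√(2DS/H) = √(2 × 13,560 × 65.6 / 21.4) = 288.330.
√((H+B)/B) = √((21.4+178)/178) = 1.0584.
Q* ≈ 305.170.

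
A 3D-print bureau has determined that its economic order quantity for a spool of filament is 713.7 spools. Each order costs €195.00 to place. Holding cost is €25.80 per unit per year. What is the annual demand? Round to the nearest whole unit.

D ≈ 33,697 spools per year

Squaring Q* = √(2DS/H) gives Q*² = 2DS/H.
From Q* = √(2DS/H): D = Q*²H / (2S) = 713.7² × 25.8 / (2 × 195) = 33696.632.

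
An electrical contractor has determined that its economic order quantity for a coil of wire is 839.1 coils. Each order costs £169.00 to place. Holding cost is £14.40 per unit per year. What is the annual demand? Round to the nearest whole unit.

D ≈ 29,997 coils per year

Invert the EOQ relation Q*² = 2DS/H.
From Q* = √(2DS/H): D = Q*²H / (2S) = 839.1² × 14.4 / (2 × 169) = 29996.683.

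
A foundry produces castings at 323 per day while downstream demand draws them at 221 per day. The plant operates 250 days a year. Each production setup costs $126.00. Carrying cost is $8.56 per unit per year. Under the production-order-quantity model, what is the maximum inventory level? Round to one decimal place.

I_max ≈ 716.7 castings

Annual demand D = 221 × 250 = 55,250.
Production build-up factor (1 − d/p) = 1 − 221/323 = 0.3158.
Q* = √(2DS / (H(1 − d/p))) = √(2 × 55,250 × 126 / (8.56 × 0.3158)).
= √(13,923,000 / 2.7032) ≈ 2269.503.
Maximum inventory = Q*(1 − d/p) = 2269.503 × 0.3158 ≈ 716.685.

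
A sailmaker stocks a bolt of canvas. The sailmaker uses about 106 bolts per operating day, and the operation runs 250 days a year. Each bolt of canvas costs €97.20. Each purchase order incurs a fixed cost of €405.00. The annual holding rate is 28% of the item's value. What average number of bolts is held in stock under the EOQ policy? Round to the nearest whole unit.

Average inventory ≈ 444 bolts

Annual demand D = 106 × 250 = 26,500.
Holding cost H = 0.28 × €97.20 = €27.2160 per unit per year.
EOQ = √(2DS/H) = √(2 × 26,500 × 405 / 27.216) ≈ 888.08.
Average inventory = Q*/2 ≈ 888.08 / 2 = 444.041.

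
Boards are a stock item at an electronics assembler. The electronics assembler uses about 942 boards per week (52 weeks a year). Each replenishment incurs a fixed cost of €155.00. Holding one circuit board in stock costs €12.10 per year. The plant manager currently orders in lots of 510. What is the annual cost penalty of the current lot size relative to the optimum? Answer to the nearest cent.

Extra cost ≈ €4,417.76 per year

Annual demand D = 942 × 52 = 48,984.
EOQ = √(2DS/H) = √(2 × 48,984 × 155 / 12.1) ≈ 1120.25.
Cost at Q* = (D/Q*)S + (Q*/2)H = √(2DSH) ≈ €13,555.04.
Cost at Q = 510: (48,984/510)×155 + (510/2)×12.1 = €14,887.29 + €3,085.50 = €17,972.79.
Excess = €17,972.79 − €13,555.04 = €4,417.76.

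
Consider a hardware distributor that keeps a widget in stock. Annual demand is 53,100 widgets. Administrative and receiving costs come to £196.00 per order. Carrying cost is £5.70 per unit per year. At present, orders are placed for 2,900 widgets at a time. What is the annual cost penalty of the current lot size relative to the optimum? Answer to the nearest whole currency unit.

EOQ = √(2DS/H) = √(2 × 53,100 × 196 / 5.7) ≈ 1910.97.
Cost at Q* = (D/Q*)S + (Q*/2)H = √(2DSH) ≈ £10,892.50.
Cost at Q = 2,900: (53,100/2,900)×196 + (2,900/2)×5.7 = £3,588.83 + £8,265.00 = £11,853.83.
Excess = £11,853.83 − £10,892.50 = £961.32.

Extra cost ≈ £961 per year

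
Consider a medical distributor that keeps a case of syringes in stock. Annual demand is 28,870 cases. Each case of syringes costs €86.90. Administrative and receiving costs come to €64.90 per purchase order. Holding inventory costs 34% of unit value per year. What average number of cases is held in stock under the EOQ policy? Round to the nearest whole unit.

Holding cost H = 0.34 × €86.90 = €29.5460 per unit per year.
EOQ = √(2DS/H) = √(2 × 28,870 × 64.9 / 29.546) ≈ 356.13.
Average inventory = Q*/2 ≈ 356.13 / 2 = 178.066.

Average inventory ≈ 178 cases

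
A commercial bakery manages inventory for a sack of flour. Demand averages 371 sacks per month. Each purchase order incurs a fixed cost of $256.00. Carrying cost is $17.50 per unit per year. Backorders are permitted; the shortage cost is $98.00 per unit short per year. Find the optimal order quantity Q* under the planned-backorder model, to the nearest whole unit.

Q* ≈ 392 sacks

Annual demand D = 371 × 12 = 4,452.
With planned backorders, Q* = √(2DS/H) · √((H+B)/B).
√(2DS/H) = √(2 × 4,452 × 256 / 17.5) = 360.906.
√((H+B)/B) = √((17.5+98)/98) = 1.0856.
Q* ≈ 391.806.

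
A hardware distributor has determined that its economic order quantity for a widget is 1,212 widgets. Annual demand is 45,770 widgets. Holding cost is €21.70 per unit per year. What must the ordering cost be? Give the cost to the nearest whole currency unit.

S ≈ €348

The basic EOQ model gives Q* = √(2DS/H); rearrange for the unknown.
From Q* = √(2DS/H): S = Q*²H / (2D) = 1,212² × 21.7 / (2 × 45,770) = 348.2203.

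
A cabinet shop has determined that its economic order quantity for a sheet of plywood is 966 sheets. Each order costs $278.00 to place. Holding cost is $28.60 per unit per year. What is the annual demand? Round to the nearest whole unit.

D ≈ 48,000 sheets per year

The basic EOQ model gives Q* = √(2DS/H); rearrange for the unknown.
From Q* = √(2DS/H): D = Q*²H / (2S) = 966² × 28.6 / (2 × 278) = 48000.471.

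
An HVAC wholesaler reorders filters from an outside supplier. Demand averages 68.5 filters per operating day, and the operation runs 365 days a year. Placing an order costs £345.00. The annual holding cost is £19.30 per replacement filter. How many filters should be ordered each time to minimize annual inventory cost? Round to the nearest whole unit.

Q* ≈ 945 filters

Annual demand D = 68.5 × 365 = 25,002.5.
EOQ = √(2DS / H) = √(2 × 25,002.5 × 345 / 19.3).
= √(17,251,725 / 19.3) = √893,871.7617 ≈ 945.448.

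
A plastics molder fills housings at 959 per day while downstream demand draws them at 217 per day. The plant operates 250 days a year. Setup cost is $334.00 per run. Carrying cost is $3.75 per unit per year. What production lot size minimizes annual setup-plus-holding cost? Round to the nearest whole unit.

Annual demand D = 217 × 250 = 54,250.
Production build-up factor (1 − d/p) = 1 − 217/959 = 0.7737.
Q* = √(2DS / (H(1 − d/p))) = √(2 × 54,250 × 334 / (3.75 × 0.7737)).
= √(36,239,000 / 2.9015) ≈ 3534.108.

Q* ≈ 3,534 housings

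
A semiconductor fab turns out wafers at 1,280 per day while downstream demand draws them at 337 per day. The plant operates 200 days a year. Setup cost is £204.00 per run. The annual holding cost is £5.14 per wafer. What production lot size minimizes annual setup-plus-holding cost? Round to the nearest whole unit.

Q* ≈ 2,695 wafers

Annual demand D = 337 × 200 = 67,400.
Production build-up factor (1 − d/p) = 1 − 337/1,280 = 0.7367.
Q* = √(2DS / (H(1 − d/p))) = √(2 × 67,400 × 204 / (5.14 × 0.7367)).
= √(27,499,200 / 3.7867) ≈ 2694.807.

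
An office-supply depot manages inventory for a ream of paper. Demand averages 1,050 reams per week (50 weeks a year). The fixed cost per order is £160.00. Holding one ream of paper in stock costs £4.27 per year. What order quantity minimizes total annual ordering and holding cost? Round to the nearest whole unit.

Q* ≈ 1,984 reams

Annual demand D = 1,050 × 50 = 52,500.
EOQ = √(2DS / H) = √(2 × 52,500 × 160 / 4.27).
= √(16,800,000 / 4.27) = √3,934,426.2295 ≈ 1983.539.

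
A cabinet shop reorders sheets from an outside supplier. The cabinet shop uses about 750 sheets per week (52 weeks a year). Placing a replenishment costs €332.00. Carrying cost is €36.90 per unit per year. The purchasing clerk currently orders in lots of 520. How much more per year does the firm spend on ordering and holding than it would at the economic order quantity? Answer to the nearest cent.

Annual demand D = 750 × 52 = 39,000.
EOQ = √(2DS/H) = √(2 × 39,000 × 332 / 36.9) ≈ 837.73.
Cost at Q* = (D/Q*)S + (Q*/2)H = √(2DSH) ≈ €30,912.17.
Cost at Q = 520: (39,000/520)×332 + (520/2)×36.9 = €24,900.00 + €9,594.00 = €34,494.00.
Excess = €34,494.00 − €30,912.17 = €3,581.83.

Extra cost ≈ €3,581.83 per year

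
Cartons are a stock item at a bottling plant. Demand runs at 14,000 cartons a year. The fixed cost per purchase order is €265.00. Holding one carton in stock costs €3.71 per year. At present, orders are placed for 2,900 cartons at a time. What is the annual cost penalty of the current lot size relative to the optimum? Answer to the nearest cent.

Extra cost ≈ €1,412.08 per year

EOQ = √(2DS/H) = √(2 × 14,000 × 265 / 3.71) ≈ 1414.21.
Cost at Q* = (D/Q*)S + (Q*/2)H = √(2DSH) ≈ €5,246.73.
Cost at Q = 2,900: (14,000/2,900)×265 + (2,900/2)×3.71 = €1,279.31 + €5,379.50 = €6,658.81.
Excess = €6,658.81 − €5,246.73 = €1,412.08.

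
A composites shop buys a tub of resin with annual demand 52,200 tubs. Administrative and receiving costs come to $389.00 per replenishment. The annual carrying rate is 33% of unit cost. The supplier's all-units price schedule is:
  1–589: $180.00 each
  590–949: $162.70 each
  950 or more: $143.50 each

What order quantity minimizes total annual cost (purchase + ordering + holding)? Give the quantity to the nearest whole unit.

Q* ≈ 950 tubs

Holding cost per unit per year at price C is H = 0.33·C.
Evaluate total cost at each tier's feasible EOQ or, if the EOQ is below the tier, at the tier's minimum quantity.
Tier 1 ($180.00): EOQ = 826.9 exceeds tier's upper bound 589, so this tier is dominated.
EOQ at $162.70 = 869.7 (feasible in tier 2): TC = 52,200×$162.70 + (52,200/869.7)×389 + (869.7/2)×0.33×$162.70 = $8,539,635.58.
EOQ at $143.50 = 926.1 < 950, so use break Q=950: TC = 52,200×$143.50 + (52,200/950.0)×389 + (950.0/2)×0.33×$143.50 = $7,534,568.15.
Lowest total cost is $7,534,568.15 at Q = 950.0.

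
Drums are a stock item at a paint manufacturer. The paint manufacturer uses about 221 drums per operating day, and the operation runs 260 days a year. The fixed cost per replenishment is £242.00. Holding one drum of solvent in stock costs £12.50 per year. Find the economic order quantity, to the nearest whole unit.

Annual demand D = 221 × 260 = 57,460.
EOQ = √(2DS / H) = √(2 × 57,460 × 242 / 12.5).
= √(27,810,640 / 12.5) = √2,224,851.2 ≈ 1491.594.

Q* ≈ 1,492 drums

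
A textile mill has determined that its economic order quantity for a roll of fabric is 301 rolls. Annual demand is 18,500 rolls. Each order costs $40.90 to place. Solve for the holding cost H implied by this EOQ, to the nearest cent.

H ≈ $16.70

Squaring Q* = √(2DS/H) gives Q*² = 2DS/H.
From Q* = √(2DS/H): H = 2DS / Q*² = 2 × 18,500 × 40.9 / 301² = 16.7029.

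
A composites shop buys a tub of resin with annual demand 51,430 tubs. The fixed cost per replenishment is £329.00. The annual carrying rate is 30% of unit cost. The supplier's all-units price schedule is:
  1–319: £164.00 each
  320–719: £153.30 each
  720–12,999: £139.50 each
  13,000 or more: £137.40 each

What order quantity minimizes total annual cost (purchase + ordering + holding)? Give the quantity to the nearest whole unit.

Holding cost per unit per year at price C is H = 0.30·C.
For each price level, check whether its EOQ is feasible; otherwise the best quantity at that price is the breakpoint.
Tier 1 (£164.00): EOQ = 829.4 exceeds tier's upper bound 319, so this tier is dominated.
Tier 2 (£153.30): EOQ = 857.8 exceeds tier's upper bound 719, so this tier is dominated.
EOQ at £139.50 = 899.2 (feasible in tier 3): TC = 51,430×£139.50 + (51,430/899.2)×329 + (899.2/2)×0.30×£139.50 = £7,212,118.01.
EOQ at £137.40 = 906.1 < 13000, so use break Q=13000: TC = 51,430×£137.40 + (51,430/13000.0)×329 + (13000.0/2)×0.30×£137.40 = £7,335,713.57.
Lowest total cost is £7,212,118.01 at Q = 899.2.

Q* ≈ 899 tubs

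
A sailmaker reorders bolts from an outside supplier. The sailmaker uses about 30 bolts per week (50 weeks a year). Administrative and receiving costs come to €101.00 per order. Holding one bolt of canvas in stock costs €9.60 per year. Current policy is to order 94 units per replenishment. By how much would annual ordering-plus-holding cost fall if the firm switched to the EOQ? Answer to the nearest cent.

Annual demand D = 30 × 50 = 1,500.
EOQ = √(2DS/H) = √(2 × 1,500 × 101 / 9.6) ≈ 177.66.
Cost at Q* = (D/Q*)S + (Q*/2)H = √(2DSH) ≈ €1,705.52.
Cost at Q = 94: (1,500/94)×101 + (94/2)×9.6 = €1,611.70 + €451.20 = €2,062.90.
Excess = €2,062.90 − €1,705.52 = €357.38.

Extra cost ≈ €357.38 per year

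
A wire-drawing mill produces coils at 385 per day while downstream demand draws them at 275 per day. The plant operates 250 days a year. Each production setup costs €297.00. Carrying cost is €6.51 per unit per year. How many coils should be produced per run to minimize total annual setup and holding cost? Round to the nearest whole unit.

Q* ≈ 4,686 coils

Annual demand D = 275 × 250 = 68,750.
Production build-up factor (1 − d/p) = 1 − 275/385 = 0.2857.
Q* = √(2DS / (H(1 − d/p))) = √(2 × 68,750 × 297 / (6.51 × 0.2857)).
= √(40,837,500 / 1.86) ≈ 4685.685.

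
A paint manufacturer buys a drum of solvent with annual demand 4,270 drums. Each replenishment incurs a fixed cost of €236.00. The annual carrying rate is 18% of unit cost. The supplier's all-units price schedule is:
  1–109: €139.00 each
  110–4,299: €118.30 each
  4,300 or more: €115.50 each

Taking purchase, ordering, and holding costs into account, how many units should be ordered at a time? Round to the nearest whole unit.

Holding cost per unit per year at price C is H = 0.18·C.
Candidates are each tier's EOQ (if it falls in that tier) and each price-break quantity.
Tier 1 (€139.00): EOQ = 283.8 exceeds tier's upper bound 109, so this tier is dominated.
EOQ at €118.30 = 307.6 (feasible in tier 2): TC = 4,270×€118.30 + (4,270/307.6)×236 + (307.6/2)×0.18×€118.30 = €511,692.09.
EOQ at €115.50 = 311.4 < 4300, so use break Q=4300: TC = 4,270×€115.50 + (4,270/4300.0)×236 + (4300.0/2)×0.18×€115.50 = €538,117.85.
Lowest total cost is €511,692.09 at Q = 307.6.

Q* ≈ 308 drums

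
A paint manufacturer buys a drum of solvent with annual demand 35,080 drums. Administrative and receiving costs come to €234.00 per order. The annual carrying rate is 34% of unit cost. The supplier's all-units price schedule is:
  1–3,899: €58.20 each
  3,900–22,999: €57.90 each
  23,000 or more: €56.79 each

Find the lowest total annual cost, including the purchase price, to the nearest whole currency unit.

TC* ≈ €2,059,680

Holding cost per unit per year at price C is H = 0.34·C.
For each price level, check whether its EOQ is feasible; otherwise the best quantity at that price is the breakpoint.
EOQ at €58.20 = 910.9 (feasible in tier 1): TC = 35,080×€58.20 + (35,080/910.9)×234 + (910.9/2)×0.34×€58.20 = €2,059,680.10.
EOQ at €57.90 = 913.2 < 3900, so use break Q=3900: TC = 35,080×€57.90 + (35,080/3900.0)×234 + (3900.0/2)×0.34×€57.90 = €2,071,624.50.
EOQ at €56.79 = 922.1 < 23000, so use break Q=23000: TC = 35,080×€56.79 + (35,080/23000.0)×234 + (23000.0/2)×0.34×€56.79 = €2,214,599.00.
Lowest total cost among the candidates is at Q = 910.9.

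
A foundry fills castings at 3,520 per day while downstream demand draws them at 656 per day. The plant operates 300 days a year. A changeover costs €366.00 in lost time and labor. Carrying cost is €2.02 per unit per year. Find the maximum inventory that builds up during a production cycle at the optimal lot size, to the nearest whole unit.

I_max ≈ 7,617 castings

Annual demand D = 656 × 300 = 196,800.
Production build-up factor (1 − d/p) = 1 − 656/3,520 = 0.8136.
Q* = √(2DS / (H(1 − d/p))) = √(2 × 196,800 × 366 / (2.02 × 0.8136)).
= √(144,057,600 / 1.6435) ≈ 9362.185.
Maximum inventory = Q*(1 − d/p) = 9362.185 × 0.8136 ≈ 7617.414.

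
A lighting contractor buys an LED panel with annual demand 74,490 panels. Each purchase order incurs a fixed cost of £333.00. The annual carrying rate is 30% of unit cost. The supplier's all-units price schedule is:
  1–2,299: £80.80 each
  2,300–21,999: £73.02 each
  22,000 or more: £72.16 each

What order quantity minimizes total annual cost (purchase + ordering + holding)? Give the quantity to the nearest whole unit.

Holding cost per unit per year at price C is H = 0.30·C.
Candidates are each tier's EOQ (if it falls in that tier) and each price-break quantity.
EOQ at £80.80 = 1430.6 (feasible in tier 1): TC = 74,490×£80.80 + (74,490/1430.6)×333 + (1430.6/2)×0.30×£80.80 = £6,053,469.87.
EOQ at £73.02 = 1504.9 < 2300, so use break Q=2300: TC = 74,490×£73.02 + (74,490/2300.0)×333 + (2300.0/2)×0.30×£73.02 = £5,475,236.56.
EOQ at £72.16 = 1513.8 < 22000, so use break Q=22000: TC = 74,490×£72.16 + (74,490/22000.0)×333 + (22000.0/2)×0.30×£72.16 = £5,614,453.91.
Lowest total cost is £5,475,236.56 at Q = 2300.0.

Q* ≈ 2,300 panels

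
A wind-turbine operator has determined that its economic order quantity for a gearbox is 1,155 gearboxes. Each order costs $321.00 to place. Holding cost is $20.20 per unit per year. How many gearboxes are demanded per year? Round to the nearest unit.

D ≈ 41,974 gearboxes per year

Squaring Q* = √(2DS/H) gives Q*² = 2DS/H.
From Q* = √(2DS/H): D = Q*²H / (2S) = 1,155² × 20.2 / (2 × 321) = 41973.995.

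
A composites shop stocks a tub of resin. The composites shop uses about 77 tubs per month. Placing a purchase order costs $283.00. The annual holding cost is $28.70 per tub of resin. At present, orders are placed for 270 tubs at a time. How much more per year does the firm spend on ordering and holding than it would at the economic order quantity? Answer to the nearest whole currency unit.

Extra cost ≈ $969 per year

Annual demand D = 77 × 12 = 924.
EOQ = √(2DS/H) = √(2 × 924 × 283 / 28.7) ≈ 134.99.
Cost at Q* = (D/Q*)S + (Q*/2)H = √(2DSH) ≈ $3,874.23.
Cost at Q = 270: (924/270)×283 + (270/2)×28.7 = $968.49 + $3,874.50 = $4,842.99.
Excess = $4,842.99 − $3,874.23 = $968.76.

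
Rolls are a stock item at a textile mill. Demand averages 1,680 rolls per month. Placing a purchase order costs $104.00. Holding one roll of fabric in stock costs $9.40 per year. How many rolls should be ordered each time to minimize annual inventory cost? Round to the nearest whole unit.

Annual demand D = 1,680 × 12 = 20,160.
EOQ = √(2DS / H) = √(2 × 20,160 × 104 / 9.4).
= √(4,193,280 / 9.4) = √446,093.617 ≈ 667.902.

Q* ≈ 668 rolls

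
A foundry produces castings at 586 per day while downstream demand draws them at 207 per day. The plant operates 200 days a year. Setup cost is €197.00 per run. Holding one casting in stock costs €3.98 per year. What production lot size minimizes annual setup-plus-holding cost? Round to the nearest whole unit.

Annual demand D = 207 × 200 = 41,400.
Production build-up factor (1 − d/p) = 1 − 207/586 = 0.6468.
Q* = √(2DS / (H(1 − d/p))) = √(2 × 41,400 × 197 / (3.98 × 0.6468)).
= √(16,311,600 / 2.5741) ≈ 2517.306.

Q* ≈ 2,517 castings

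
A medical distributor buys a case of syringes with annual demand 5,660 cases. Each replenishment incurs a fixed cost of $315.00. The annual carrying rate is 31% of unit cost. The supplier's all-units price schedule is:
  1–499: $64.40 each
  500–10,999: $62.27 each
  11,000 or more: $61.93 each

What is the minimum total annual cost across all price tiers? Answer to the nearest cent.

TC* ≈ $360,839.92

Holding cost per unit per year at price C is H = 0.31·C.
Evaluate total cost at each tier's feasible EOQ or, if the EOQ is below the tier, at the tier's minimum quantity.
EOQ at $64.40 = 422.6 (feasible in tier 1): TC = 5,660×$64.40 + (5,660/422.6)×315 + (422.6/2)×0.31×$64.40 = $372,941.28.
EOQ at $62.27 = 429.8 < 500, so use break Q=500: TC = 5,660×$62.27 + (5,660/500.0)×315 + (500.0/2)×0.31×$62.27 = $360,839.92.
EOQ at $61.93 = 431.0 < 11000, so use break Q=11000: TC = 5,660×$61.93 + (5,660/11000.0)×315 + (11000.0/2)×0.31×$61.93 = $456,276.53.
Lowest total cost among the candidates is at Q = 500.0.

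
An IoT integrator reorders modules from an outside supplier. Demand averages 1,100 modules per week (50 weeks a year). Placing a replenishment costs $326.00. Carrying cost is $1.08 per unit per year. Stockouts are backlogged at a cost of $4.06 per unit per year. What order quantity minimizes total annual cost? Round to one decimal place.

Annual demand D = 1,100 × 50 = 55,000.
With planned backorders, Q* = √(2DS/H) · √((H+B)/B).
√(2DS/H) = √(2 × 55,000 × 326 / 1.08) = 5762.266.
√((H+B)/B) = √((1.08+4.06)/4.06) = 1.1252.
Q* ≈ 6483.534.

Q* ≈ 6,483.5 modules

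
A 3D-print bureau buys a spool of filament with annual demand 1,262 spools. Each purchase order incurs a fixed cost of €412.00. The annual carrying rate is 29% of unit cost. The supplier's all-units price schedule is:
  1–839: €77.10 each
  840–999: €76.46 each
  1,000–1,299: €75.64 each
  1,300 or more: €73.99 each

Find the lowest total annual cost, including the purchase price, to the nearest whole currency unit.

TC* ≈ €102,122

Holding cost per unit per year at price C is H = 0.29·C.
Candidates are each tier's EOQ (if it falls in that tier) and each price-break quantity.
EOQ at €77.10 = 215.7 (feasible in tier 1): TC = 1,262×€77.10 + (1,262/215.7)×412 + (215.7/2)×0.29×€77.10 = €102,122.11.
EOQ at €76.46 = 216.6 < 840, so use break Q=840: TC = 1,262×€76.46 + (1,262/840.0)×412 + (840.0/2)×0.29×€76.46 = €106,424.33.
EOQ at €75.64 = 217.7 < 1000, so use break Q=1000: TC = 1,262×€75.64 + (1,262/1000.0)×412 + (1000.0/2)×0.29×€75.64 = €106,945.42.
EOQ at €73.99 = 220.1 < 1300, so use break Q=1300: TC = 1,262×€73.99 + (1,262/1300.0)×412 + (1300.0/2)×0.29×€73.99 = €107,722.45.
Lowest total cost among the candidates is at Q = 215.7.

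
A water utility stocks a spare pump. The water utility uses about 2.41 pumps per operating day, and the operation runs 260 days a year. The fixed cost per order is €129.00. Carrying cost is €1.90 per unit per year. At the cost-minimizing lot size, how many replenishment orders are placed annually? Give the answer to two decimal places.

N ≈ 2.15 orders per year

Annual demand D = 2.41 × 260 = 626.6.
The optimal lot size = √(2DS/H) = √(2 × 626.6 × 129 / 1.9) ≈ 291.69.
Orders per year = D / Q* = 626.6 / 291.69 ≈ 2.148.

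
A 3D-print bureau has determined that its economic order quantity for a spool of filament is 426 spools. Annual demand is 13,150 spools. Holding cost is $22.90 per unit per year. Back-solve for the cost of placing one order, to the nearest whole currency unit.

S ≈ $158

Squaring Q* = √(2DS/H) gives Q*² = 2DS/H.
From Q* = √(2DS/H): S = Q*²H / (2D) = 426² × 22.9 / (2 × 13,150) = 158.0152.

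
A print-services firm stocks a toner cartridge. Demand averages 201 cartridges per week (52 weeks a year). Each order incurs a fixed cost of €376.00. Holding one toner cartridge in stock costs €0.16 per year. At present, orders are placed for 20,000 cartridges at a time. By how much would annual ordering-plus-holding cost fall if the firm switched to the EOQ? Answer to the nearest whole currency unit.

Extra cost ≈ €675 per year

Annual demand D = 201 × 52 = 10,452.
EOQ = √(2DS/H) = √(2 × 10,452 × 376 / 0.16) ≈ 7008.88.
Cost at Q* = (D/Q*)S + (Q*/2)H = √(2DSH) ≈ €1,121.42.
Cost at Q = 20,000: (10,452/20,000)×376 + (20,000/2)×0.16 = €196.50 + €1,600.00 = €1,796.50.
Excess = €1,796.50 − €1,121.42 = €675.08.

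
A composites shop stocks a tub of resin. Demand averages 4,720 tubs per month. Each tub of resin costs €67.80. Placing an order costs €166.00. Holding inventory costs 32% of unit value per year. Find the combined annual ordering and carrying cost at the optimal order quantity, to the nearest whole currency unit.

Annual demand D = 4,720 × 12 = 56,640.
Holding cost H = 0.32 × €67.80 = €21.6960 per unit per year.
Q* = √(2DS/H) = √(2 × 56,640 × 166 / 21.696) ≈ 930.98.
At Q*, ordering cost (D/Q*)S equals holding cost (Q*/2)H, each = √(DSH/2).
Minimum total = √(2DSH) = √(2 × 56,640 × 166 × 21.696) ≈ 20198.564.

TC* ≈ €20,199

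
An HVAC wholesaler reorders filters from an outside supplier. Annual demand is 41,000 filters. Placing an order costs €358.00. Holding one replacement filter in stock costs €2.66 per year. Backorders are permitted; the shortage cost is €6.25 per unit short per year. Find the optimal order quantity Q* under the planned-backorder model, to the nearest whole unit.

Q* ≈ 3,966 filters

With planned backorders, Q* = √(2DS/H) · √((H+B)/B).
√(2DS/H) = √(2 × 41,000 × 358 / 2.66) = 3322.061.
√((H+B)/B) = √((2.66+6.25)/6.25) = 1.1940.
Q* ≈ 3966.491.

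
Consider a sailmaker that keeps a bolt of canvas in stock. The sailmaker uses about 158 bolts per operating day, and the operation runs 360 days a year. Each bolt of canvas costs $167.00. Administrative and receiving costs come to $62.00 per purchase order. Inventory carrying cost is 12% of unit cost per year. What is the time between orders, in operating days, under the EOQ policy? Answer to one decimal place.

T ≈ 3.8 days

Annual demand D = 158 × 360 = 56,880.
Holding cost H = 0.12 × $167.00 = $20.0400 per unit per year.
The optimal lot size = √(2DS/H) = √(2 × 56,880 × 62 / 20.04) ≈ 593.26.
Cycle time = Q*/D × 360 = 593.26 / 56,880 × 360 ≈ 3.755 days.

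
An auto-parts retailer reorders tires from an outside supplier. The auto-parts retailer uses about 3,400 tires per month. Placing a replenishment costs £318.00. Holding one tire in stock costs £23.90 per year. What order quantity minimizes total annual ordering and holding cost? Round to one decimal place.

Q* ≈ 1,042.0 tires

Annual demand D = 3,400 × 12 = 40,800.
EOQ = √(2DS / H) = √(2 × 40,800 × 318 / 23.9).
= √(25,948,800 / 23.9) = √1,085,723.8494 ≈ 1041.981.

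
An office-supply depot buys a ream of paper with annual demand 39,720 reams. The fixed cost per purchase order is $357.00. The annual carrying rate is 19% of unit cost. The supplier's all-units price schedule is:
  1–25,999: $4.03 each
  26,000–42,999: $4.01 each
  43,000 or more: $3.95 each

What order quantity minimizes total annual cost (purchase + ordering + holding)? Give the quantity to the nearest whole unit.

Holding cost per unit per year at price C is H = 0.19·C.
Evaluate total cost at each tier's feasible EOQ or, if the EOQ is below the tier, at the tier's minimum quantity.
EOQ at $4.03 = 6085.9 (feasible in tier 1): TC = 39,720×$4.03 + (39,720/6085.9)×357 + (6085.9/2)×0.19×$4.03 = $164,731.57.
EOQ at $4.01 = 6101.1 < 26000, so use break Q=26000: TC = 39,720×$4.01 + (39,720/26000.0)×357 + (26000.0/2)×0.19×$4.01 = $169,727.29.
EOQ at $3.95 = 6147.2 < 43000, so use break Q=43000: TC = 39,720×$3.95 + (39,720/43000.0)×357 + (43000.0/2)×0.19×$3.95 = $173,359.52.
Lowest total cost is $164,731.57 at Q = 6085.9.

Q* ≈ 6,086 reams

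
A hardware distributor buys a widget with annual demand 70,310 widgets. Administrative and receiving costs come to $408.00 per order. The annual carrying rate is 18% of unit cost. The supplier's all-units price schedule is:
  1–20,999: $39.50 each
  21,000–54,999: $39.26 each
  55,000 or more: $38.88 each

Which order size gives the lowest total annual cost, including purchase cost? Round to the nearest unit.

Holding cost per unit per year at price C is H = 0.18·C.
Candidates are each tier's EOQ (if it falls in that tier) and each price-break quantity.
EOQ at $39.50 = 2840.7 (feasible in tier 1): TC = 70,310×$39.50 + (70,310/2840.7)×408 + (2840.7/2)×0.18×$39.50 = $2,797,442.07.
EOQ at $39.26 = 2849.3 < 21000, so use break Q=21000: TC = 70,310×$39.26 + (70,310/21000.0)×408 + (21000.0/2)×0.18×$39.26 = $2,835,938.02.
EOQ at $38.88 = 2863.2 < 55000, so use break Q=55000: TC = 70,310×$38.88 + (70,310/55000.0)×408 + (55000.0/2)×0.18×$38.88 = $2,926,630.37.
Lowest total cost is $2,797,442.07 at Q = 2840.7.

Q* ≈ 2,841 widgets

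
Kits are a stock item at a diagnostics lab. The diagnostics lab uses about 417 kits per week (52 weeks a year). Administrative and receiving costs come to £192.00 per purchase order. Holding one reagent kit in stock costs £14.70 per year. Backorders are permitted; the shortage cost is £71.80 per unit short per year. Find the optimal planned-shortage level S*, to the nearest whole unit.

S* ≈ 140 kits

Annual demand D = 417 × 52 = 21,684.
With planned backorders, Q* = √(2DS/H) · √((H+B)/B).
√(2DS/H) = √(2 × 21,684 × 192 / 14.7) = 752.622.
√((H+B)/B) = √((14.7+71.8)/71.8) = 1.0976.
Q* ≈ 826.081.
S* = Q* · H/(H+B) = 826.081 × 14.7/86.5 ≈ 140.386.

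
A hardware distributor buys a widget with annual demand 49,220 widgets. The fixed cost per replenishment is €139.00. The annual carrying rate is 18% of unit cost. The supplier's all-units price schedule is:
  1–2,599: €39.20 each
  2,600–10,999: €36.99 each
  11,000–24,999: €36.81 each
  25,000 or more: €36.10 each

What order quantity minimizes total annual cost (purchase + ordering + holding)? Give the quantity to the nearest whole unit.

Q* ≈ 2,600 widgets

Holding cost per unit per year at price C is H = 0.18·C.
Evaluate total cost at each tier's feasible EOQ or, if the EOQ is below the tier, at the tier's minimum quantity.
EOQ at €39.20 = 1392.6 (feasible in tier 1): TC = 49,220×€39.20 + (49,220/1392.6)×139 + (1392.6/2)×0.18×€39.20 = €1,939,249.90.
EOQ at €36.99 = 1433.6 < 2600, so use break Q=2600: TC = 49,220×€36.99 + (49,220/2600.0)×139 + (2600.0/2)×0.18×€36.99 = €1,831,934.84.
EOQ at €36.81 = 1437.1 < 11000, so use break Q=11000: TC = 49,220×€36.81 + (49,220/11000.0)×139 + (11000.0/2)×0.18×€36.81 = €1,848,852.06.
EOQ at €36.10 = 1451.1 < 25000, so use break Q=25000: TC = 49,220×€36.10 + (49,220/25000.0)×139 + (25000.0/2)×0.18×€36.10 = €1,858,340.66.
Lowest total cost is €1,831,934.84 at Q = 2600.0.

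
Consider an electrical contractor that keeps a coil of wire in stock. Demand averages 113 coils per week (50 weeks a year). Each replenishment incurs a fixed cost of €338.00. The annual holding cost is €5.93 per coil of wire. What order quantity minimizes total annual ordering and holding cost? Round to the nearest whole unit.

Annual demand D = 113 × 50 = 5,650.
EOQ = √(2DS / H) = √(2 × 5,650 × 338 / 5.93).
= √(3,819,400 / 5.93) = √644,080.9444 ≈ 802.547.

Q* ≈ 803 coils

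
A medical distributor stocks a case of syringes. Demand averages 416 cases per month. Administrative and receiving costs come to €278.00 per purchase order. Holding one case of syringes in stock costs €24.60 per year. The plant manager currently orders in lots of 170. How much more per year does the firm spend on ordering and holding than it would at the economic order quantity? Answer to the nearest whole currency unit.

Extra cost ≈ €1,991 per year

Annual demand D = 416 × 12 = 4,992.
EOQ = √(2DS/H) = √(2 × 4,992 × 278 / 24.6) ≈ 335.90.
Cost at Q* = (D/Q*)S + (Q*/2)H = √(2DSH) ≈ €8,263.09.
Cost at Q = 170: (4,992/170)×278 + (170/2)×24.6 = €8,163.39 + €2,091.00 = €10,254.39.
Excess = €10,254.39 − €8,263.09 = €1,991.30.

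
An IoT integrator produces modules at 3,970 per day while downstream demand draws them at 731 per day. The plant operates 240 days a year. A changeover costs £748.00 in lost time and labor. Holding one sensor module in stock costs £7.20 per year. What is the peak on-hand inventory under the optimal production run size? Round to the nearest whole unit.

I_max ≈ 5,453 modules

Annual demand D = 731 × 240 = 175,440.
Production build-up factor (1 − d/p) = 1 − 731/3,970 = 0.8159.
Q* = √(2DS / (H(1 − d/p))) = √(2 × 175,440 × 748 / (7.2 × 0.8159)).
= √(262,458,240 / 5.8743) ≈ 6684.265.
Maximum inventory = Q*(1 − d/p) = 6684.265 × 0.8159 ≈ 5453.484.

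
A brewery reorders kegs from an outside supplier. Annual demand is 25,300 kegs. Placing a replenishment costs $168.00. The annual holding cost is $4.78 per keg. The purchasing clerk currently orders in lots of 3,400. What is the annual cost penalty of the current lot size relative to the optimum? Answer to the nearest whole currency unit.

EOQ = √(2DS/H) = √(2 × 25,300 × 168 / 4.78) ≈ 1333.57.
Cost at Q* = (D/Q*)S + (Q*/2)H = √(2DSH) ≈ $6,374.47.
Cost at Q = 3,400: (25,300/3,400)×168 + (3,400/2)×4.78 = $1,250.12 + $8,126.00 = $9,376.12.
Excess = $9,376.12 − $6,374.47 = $3,001.65.

Extra cost ≈ $3,002 per year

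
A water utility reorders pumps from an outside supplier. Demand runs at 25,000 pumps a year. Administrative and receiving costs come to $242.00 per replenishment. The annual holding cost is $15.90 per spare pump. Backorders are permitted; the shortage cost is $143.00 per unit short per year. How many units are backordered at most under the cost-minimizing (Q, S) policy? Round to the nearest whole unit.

With planned backorders, Q* = √(2DS/H) · √((H+B)/B).
√(2DS/H) = √(2 × 25,000 × 242 / 15.9) = 872.357.
√((H+B)/B) = √((15.9+143)/143) = 1.0541.
Q* ≈ 919.577.
S* = Q* · H/(H+B) = 919.577 × 15.9/158.9 ≈ 92.016.

S* ≈ 92 pumps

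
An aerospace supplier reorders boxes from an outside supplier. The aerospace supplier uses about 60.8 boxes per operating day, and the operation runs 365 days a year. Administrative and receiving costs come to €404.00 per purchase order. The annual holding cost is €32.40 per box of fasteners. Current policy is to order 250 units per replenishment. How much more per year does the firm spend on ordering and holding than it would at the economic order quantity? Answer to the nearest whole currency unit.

Annual demand D = 60.8 × 365 = 22,192.
EOQ = √(2DS/H) = √(2 × 22,192 × 404 / 32.4) ≈ 743.93.
Cost at Q* = (D/Q*)S + (Q*/2)H = √(2DSH) ≈ €24,103.29.
Cost at Q = 250: (22,192/250)×404 + (250/2)×32.4 = €35,862.27 + €4,050.00 = €39,912.27.
Excess = €39,912.27 − €24,103.29 = €15,808.98.

Extra cost ≈ €15,809 per year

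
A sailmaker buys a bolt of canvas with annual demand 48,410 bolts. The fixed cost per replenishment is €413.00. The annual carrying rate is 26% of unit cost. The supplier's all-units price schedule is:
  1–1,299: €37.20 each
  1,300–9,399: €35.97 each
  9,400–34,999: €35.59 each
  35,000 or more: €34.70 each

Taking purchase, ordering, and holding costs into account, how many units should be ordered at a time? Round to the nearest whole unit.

Q* ≈ 2,068 bolts

Holding cost per unit per year at price C is H = 0.26·C.
Candidates are each tier's EOQ (if it falls in that tier) and each price-break quantity.
Tier 1 (€37.20): EOQ = 2033.3 exceeds tier's upper bound 1299, so this tier is dominated.
EOQ at €35.97 = 2067.8 (feasible in tier 2): TC = 48,410×€35.97 + (48,410/2067.8)×413 + (2067.8/2)×0.26×€35.97 = €1,760,645.83.
EOQ at €35.59 = 2078.8 < 9400, so use break Q=9400: TC = 48,410×€35.59 + (48,410/9400.0)×413 + (9400.0/2)×0.26×€35.59 = €1,768,529.83.
EOQ at €34.70 = 2105.3 < 35000, so use break Q=35000: TC = 48,410×€34.70 + (48,410/35000.0)×413 + (35000.0/2)×0.26×€34.70 = €1,838,283.24.
Lowest total cost is €1,760,645.83 at Q = 2067.8.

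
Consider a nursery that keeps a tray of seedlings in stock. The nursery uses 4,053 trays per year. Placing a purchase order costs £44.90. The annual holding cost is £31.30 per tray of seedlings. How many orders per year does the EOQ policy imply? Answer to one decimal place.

N ≈ 37.6 orders per year

The optimal lot size = √(2DS/H) = √(2 × 4,053 × 44.9 / 31.3) ≈ 107.83.
Orders per year = D / Q* = 4,053 / 107.83 ≈ 37.586.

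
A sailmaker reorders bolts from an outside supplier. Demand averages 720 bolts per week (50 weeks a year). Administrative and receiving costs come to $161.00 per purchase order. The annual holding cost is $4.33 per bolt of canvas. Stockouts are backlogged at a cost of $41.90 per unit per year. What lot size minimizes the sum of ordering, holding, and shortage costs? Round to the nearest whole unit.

Annual demand D = 720 × 50 = 36,000.
With planned backorders, Q* = √(2DS/H) · √((H+B)/B).
√(2DS/H) = √(2 × 36,000 × 161 / 4.33) = 1636.196.
√((H+B)/B) = √((4.33+41.9)/41.9) = 1.0504.
Q* ≈ 1718.661.

Q* ≈ 1,719 bolts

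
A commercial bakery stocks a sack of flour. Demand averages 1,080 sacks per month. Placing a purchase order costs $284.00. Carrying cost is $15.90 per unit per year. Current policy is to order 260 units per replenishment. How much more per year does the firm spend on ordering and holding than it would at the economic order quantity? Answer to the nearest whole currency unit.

Annual demand D = 1,080 × 12 = 12,960.
EOQ = √(2DS/H) = √(2 × 12,960 × 284 / 15.9) ≈ 680.42.
Cost at Q* = (D/Q*)S + (Q*/2)H = √(2DSH) ≈ $10,818.70.
Cost at Q = 260: (12,960/260)×284 + (260/2)×15.9 = $14,156.31 + $2,067.00 = $16,223.31.
Excess = $16,223.31 − $10,818.70 = $5,404.60.

Extra cost ≈ $5,405 per year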